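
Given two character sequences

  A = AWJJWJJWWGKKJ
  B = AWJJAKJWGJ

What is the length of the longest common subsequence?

Taking A (A #1, B #1); then W (A #2, B #2); then J (A #3, B #3); then J (A #4, B #4); then J (A #7, B #7); then W (A #9, B #8); then G (A #10, B #9); then J (A #13, B #10) gives a common subsequence of length 8, and the DP table's final entry dp[13][10] is also 8, so no common subsequence is longer.

8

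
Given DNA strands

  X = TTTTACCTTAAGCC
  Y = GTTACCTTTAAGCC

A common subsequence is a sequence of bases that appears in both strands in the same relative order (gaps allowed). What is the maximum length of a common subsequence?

12

Match T at X[3]=Y[2] → T at X[4]=Y[3] → A at X[5]=Y[4] → C at X[6]=Y[5] → C at X[7]=Y[6] → T at X[8]=Y[8] → T at X[9]=Y[9] → A at X[10]=Y[10] → A at X[11]=Y[11] → G at X[12]=Y[12] → C at X[13]=Y[13] → C at X[14]=Y[14] — 12 bases in the same relative order in both. The LCS DP gives dp[14][14] = 12, so this is optimal.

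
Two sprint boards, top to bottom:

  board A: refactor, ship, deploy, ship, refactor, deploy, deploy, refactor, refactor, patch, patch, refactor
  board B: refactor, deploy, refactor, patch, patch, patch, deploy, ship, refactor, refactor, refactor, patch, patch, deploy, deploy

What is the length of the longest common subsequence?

Taking refactor at board A[1]=board B[3], then deploy at board A[3]=board B[7], then ship at board A[4]=board B[8], then refactor at board A[5]=board B[9], then refactor at board A[8]=board B[10], then refactor at board A[9]=board B[11], then patch at board A[10]=board B[12], then patch at board A[11]=board B[13] gives a common subsequence of length 8, and the DP table's final entry dp[12][15] is also 8, so no common subsequence is longer.

8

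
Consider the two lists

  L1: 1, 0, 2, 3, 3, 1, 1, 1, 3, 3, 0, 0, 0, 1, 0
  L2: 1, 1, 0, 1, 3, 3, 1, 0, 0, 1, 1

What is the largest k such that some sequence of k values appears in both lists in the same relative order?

8

Match 1 [1,2], then 0 [2,3], then 3 [4,5], then 3 [5,6], then 1 [8,7], then 0 [11,8], then 0 [12,9], then 1 [14,11] — 8 values in the same relative order in both, and the DP table's final entry dp[15][11] is also 8, so no common subsequence is longer.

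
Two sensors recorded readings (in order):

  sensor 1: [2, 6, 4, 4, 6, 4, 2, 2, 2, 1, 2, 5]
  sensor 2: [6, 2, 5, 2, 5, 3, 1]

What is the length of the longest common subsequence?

One common subsequence of length 4: 6 at sensor 1[5]=sensor 2[1], then 2 at sensor 1[7]=sensor 2[2], then 2 at sensor 1[8]=sensor 2[4], then 1 at sensor 1[10]=sensor 2[7], and the DP table's final entry dp[12][7] is also 4, so no common subsequence is longer.

4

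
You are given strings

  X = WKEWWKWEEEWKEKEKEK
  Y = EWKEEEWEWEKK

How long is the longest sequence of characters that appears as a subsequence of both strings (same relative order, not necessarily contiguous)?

Match E at X[3]=Y[1], then W at X[5]=Y[2], then K at X[6]=Y[3], then E at X[8]=Y[4], then E at X[9]=Y[5], then E at X[10]=Y[6], then W at X[11]=Y[7], then E at X[13]=Y[8], then E at X[15]=Y[10], then K at X[16]=Y[11], then K at X[18]=Y[12] — 11 characters in the same relative order in both, and the DP table's final entry dp[18][12] is also 11, so no common subsequence is longer.

11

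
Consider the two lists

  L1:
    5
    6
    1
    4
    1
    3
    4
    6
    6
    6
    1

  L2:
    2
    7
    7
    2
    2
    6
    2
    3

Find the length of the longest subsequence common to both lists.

Let dp[i][j] be the LCS length of the first i values of L1 and the first j values of L2. dp[i][j] = dp[i-1][j-1]+1 when the i-th and j-th values match, else max(dp[i-1][j], dp[i][j-1]).
    ·  2  7  7  2  2  6  2  3
 ·  0  0  0  0  0  0  0  0  0
 5  0  0  0  0  0  0  0  0  0
 6  0  0  0  0  0  0  1  1  1
 1  0  0  0  0  0  0  1  1  1
 4  0  0  0  0  0  0  1  1  1
 1  0  0  0  0  0  0  1  1  1
 3  0  0  0  0  0  0  1  1  2
 4  0  0  0  0  0  0  1  1  2
 6  0  0  0  0  0  0  1  1  2
 6  0  0  0  0  0  0  1  1  2
 6  0  0  0  0  0  0  1  1  2
 1  0  0  0  0  0  0  1  1  2
dp[11][8] = 2. One LCS (by backtracking along matches): 6, 3.

2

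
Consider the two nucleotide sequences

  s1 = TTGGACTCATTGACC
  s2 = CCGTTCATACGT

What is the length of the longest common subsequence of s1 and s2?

7

One common subsequence of length 7: T [2,4]; then T [7,5]; then C [8,6]; then A [9,7]; then T [11,8]; then A [13,9]; then C [14,10]. The LCS DP gives dp[15][12] = 7, so this is optimal.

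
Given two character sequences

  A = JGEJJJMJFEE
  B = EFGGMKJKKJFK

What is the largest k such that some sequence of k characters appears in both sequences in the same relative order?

4

Match G at A[2]=B[4], then J at A[4]=B[7], then J at A[8]=B[10], then F at A[9]=B[11] — 4 characters in the same relative order in both. The LCS DP gives dp[11][12] = 4, so this is optimal.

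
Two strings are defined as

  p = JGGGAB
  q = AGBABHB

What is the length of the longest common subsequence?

Let dp[i][j] be the LCS length of the first i characters of p and the first j characters of q. dp[i][j] = dp[i-1][j-1]+1 when the i-th and j-th characters match, else max(dp[i-1][j], dp[i][j-1]).
    ·  A  G  B  A  B  H  B
 ·  0  0  0  0  0  0  0  0
 J  0  0  0  0  0  0  0  0
 G  0  0  1  1  1  1  1  1
 G  0  0  1  1  1  1  1  1
 G  0  0  1  1  1  1  1  1
 A  0  1  1  1  2  2  2  2
 B  0  1  1  2  2  3  3  3
dp[6][7] = 3. One LCS (by backtracking along matches): GAB.

3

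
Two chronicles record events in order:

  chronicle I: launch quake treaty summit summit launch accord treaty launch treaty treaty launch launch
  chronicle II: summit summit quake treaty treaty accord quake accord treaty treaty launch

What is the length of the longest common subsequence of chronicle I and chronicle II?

Taking quake at chronicle I[2]=chronicle II[3], treaty at chronicle I[3]=chronicle II[5], accord at chronicle I[7]=chronicle II[8], treaty at chronicle I[10]=chronicle II[9], treaty at chronicle I[11]=chronicle II[10], launch at chronicle I[13]=chronicle II[11] gives a common subsequence of length 6. The LCS DP gives dp[13][11] = 6, so this is optimal.

6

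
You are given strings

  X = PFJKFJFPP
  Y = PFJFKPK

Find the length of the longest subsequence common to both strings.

5

Match P at X[1]=Y[1], F at X[2]=Y[2], J at X[3]=Y[3], K at X[4]=Y[5], P at X[8]=Y[6] — 5 characters in the same relative order in both, and the DP table's final entry dp[9][7] is also 5, so no common subsequence is longer.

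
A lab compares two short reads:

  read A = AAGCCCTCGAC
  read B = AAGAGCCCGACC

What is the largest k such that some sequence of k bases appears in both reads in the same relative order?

Let dp[i][j] be the LCS length of the first i bases of read A and the first j bases of read B. dp[i][j] = dp[i-1][j-1]+1 when the i-th and j-th bases match, else max(dp[i-1][j], dp[i][j-1]).
    ·  A  A  G  A  G  C  C  C  G  A  C  C
 ·  0  0  0  0  0  0  0  0  0  0  0  0  0
 A  0  1  1  1  1  1  1  1  1  1  1  1  1
 A  0  1  2  2  2  2  2  2  2  2  2  2  2
 G  0  1  2  3  3  3  3  3  3  3  3  3  3
 C  0  1  2  3  3  3  4  4  4  4  4  4  4
 C  0  1  2  3  3  3  4  5  5  5  5  5  5
 C  0  1  2  3  3  3  4  5  6  6  6  6  6
 T  0  1  2  3  3  3  4  5  6  6  6  6  6
 C  0  1  2  3  3  3  4  5  6  6  6  7  7
 G  0  1  2  3  3  4  4  5  6  7  7  7  7
 A  0  1  2  3  4  4  4  5  6  7  8  8  8
 C  0  1  2  3  4  4  5  5  6  7  8  9  9
dp[11][12] = 9. One LCS (by backtracking along matches): AAGCCCGAC.

9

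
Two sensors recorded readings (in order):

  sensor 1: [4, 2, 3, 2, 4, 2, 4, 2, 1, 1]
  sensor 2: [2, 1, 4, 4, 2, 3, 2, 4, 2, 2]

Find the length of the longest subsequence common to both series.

7

One common subsequence of length 7: 4 at sensor 1[1]=sensor 2[4]; then 2 at sensor 1[2]=sensor 2[5]; then 3 at sensor 1[3]=sensor 2[6]; then 2 at sensor 1[4]=sensor 2[7]; then 4 at sensor 1[5]=sensor 2[8]; then 2 at sensor 1[6]=sensor 2[9]; then 2 at sensor 1[8]=sensor 2[10]. The LCS DP gives dp[10][10] = 7, so this is optimal.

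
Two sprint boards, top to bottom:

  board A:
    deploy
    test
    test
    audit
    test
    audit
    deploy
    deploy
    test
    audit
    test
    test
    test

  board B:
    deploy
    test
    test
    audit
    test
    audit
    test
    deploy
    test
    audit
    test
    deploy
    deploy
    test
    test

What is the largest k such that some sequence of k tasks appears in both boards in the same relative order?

Pick deploy [1,1], test [2,2], test [3,3], audit [4,4], test [5,5], audit [6,6], deploy [8,8], test [9,9], audit [10,10], test [11,11], test [12,14], test [13,15]; all 12 tasks appear in both, in order. dp[13][15] = 12 confirms this is the maximum.

12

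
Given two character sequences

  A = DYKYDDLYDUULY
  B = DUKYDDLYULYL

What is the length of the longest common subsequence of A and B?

One common subsequence of length 10: D (A #1, B #1) → K (A #3, B #3) → Y (A #4, B #4) → D (A #5, B #5) → D (A #6, B #6) → L (A #7, B #7) → Y (A #8, B #8) → U (A #11, B #9) → L (A #12, B #10) → Y (A #13, B #11). Since dp[13][12] = 10, nothing longer is possible.

10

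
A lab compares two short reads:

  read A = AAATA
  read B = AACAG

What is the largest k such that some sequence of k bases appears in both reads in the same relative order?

3

Let dp[i][j] be the LCS length of the first i bases of read A and the first j bases of read B. dp[i][j] = dp[i-1][j-1]+1 when the i-th and j-th bases match, else max(dp[i-1][j], dp[i][j-1]).
    ·  A  A  C  A  G
 ·  0  0  0  0  0  0
 A  0  1  1  1  1  1
 A  0  1  2  2  2  2
 A  0  1  2  2  3  3
 T  0  1  2  2  3  3
 A  0  1  2  2  3  3
dp[5][5] = 3. One LCS (by backtracking along matches): AAA.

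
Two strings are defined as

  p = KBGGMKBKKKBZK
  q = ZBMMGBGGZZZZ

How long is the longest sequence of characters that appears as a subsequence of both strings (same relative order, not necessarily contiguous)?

One common subsequence of length 4: B at p[2]=q[6], G at p[3]=q[7], G at p[4]=q[8], Z at p[12]=q[12], and the DP table's final entry dp[13][12] is also 4, so no common subsequence is longer.

4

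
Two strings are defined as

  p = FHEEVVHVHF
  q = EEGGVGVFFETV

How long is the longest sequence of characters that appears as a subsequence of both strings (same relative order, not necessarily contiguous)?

5

Let dp[i][j] be the LCS length of the first i characters of p and the first j characters of q. dp[i][j] = dp[i-1][j-1]+1 when the i-th and j-th characters match, else max(dp[i-1][j], dp[i][j-1]).
    ·  E  E  G  G  V  G  V  F  F  E  T  V
 ·  0  0  0  0  0  0  0  0  0  0  0  0  0
 F  0  0  0  0  0  0  0  0  1  1  1  1  1
 H  0  0  0  0  0  0  0  0  1  1  1  1  1
 E  0  1  1  1  1  1  1  1  1  1  2  2  2
 E  0  1  2  2  2  2  2  2  2  2  2  2  2
 V  0  1  2  2  2  3  3  3  3  3  3  3  3
 V  0  1  2  2  2  3  3  4  4  4  4  4  4
 H  0  1  2  2  2  3  3  4  4  4  4  4  4
 V  0  1  2  2  2  3  3  4  4  4  4  4  5
 H  0  1  2  2  2  3  3  4  4  4  4  4  5
 F  0  1  2  2  2  3  3  4  5  5  5  5  5
dp[10][12] = 5. One LCS (by backtracking along matches): EEVVV.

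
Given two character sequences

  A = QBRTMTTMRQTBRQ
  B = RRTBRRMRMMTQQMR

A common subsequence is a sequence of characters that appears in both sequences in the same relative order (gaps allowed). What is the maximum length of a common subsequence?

6

Pick B (A #2, B #4) → R (A #3, B #8) → M (A #5, B #10) → T (A #6, B #11) → M (A #8, B #14) → R (A #13, B #15); all 6 characters appear in both, in order. dp[14][15] = 6 confirms this is the maximum.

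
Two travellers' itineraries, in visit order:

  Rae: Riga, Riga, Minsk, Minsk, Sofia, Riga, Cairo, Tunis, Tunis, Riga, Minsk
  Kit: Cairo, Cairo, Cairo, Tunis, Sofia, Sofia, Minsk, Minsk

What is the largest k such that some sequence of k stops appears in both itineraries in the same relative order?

3

Pick Cairo at Rae[7]=Kit[3], Tunis at Rae[8]=Kit[4], Minsk at Rae[11]=Kit[8]; all 3 stops appear in both, in order. The LCS DP gives dp[11][8] = 3, so this is optimal.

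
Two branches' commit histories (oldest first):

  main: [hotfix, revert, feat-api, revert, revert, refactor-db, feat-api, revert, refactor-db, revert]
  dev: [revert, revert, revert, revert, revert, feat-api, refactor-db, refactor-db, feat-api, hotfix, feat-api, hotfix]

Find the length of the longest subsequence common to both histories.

One common subsequence of length 5: revert at main[2]=dev[3], revert at main[4]=dev[4], revert at main[5]=dev[5], refactor-db at main[6]=dev[8], feat-api at main[7]=dev[11]. The LCS DP gives dp[10][12] = 5, so this is optimal.

5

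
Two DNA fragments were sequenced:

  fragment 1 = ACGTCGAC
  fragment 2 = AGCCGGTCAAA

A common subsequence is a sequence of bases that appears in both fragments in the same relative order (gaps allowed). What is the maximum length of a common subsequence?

One common subsequence of length 6: A [1,1], C [2,4], G [3,6], T [4,7], C [5,8], A [7,11]. The LCS DP gives dp[8][11] = 6, so this is optimal.

6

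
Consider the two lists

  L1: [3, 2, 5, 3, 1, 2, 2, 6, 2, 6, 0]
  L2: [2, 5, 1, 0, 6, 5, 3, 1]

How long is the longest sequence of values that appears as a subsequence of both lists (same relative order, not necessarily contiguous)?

Taking 2 at L1[2]=L2[1]; then 5 at L1[3]=L2[6]; then 3 at L1[4]=L2[7]; then 1 at L1[5]=L2[8] gives a common subsequence of length 4. dp[11][8] = 4 confirms this is the maximum.

4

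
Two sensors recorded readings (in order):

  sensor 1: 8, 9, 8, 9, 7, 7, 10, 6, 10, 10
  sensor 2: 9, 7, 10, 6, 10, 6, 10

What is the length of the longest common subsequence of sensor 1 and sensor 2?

6

Let dp[i][j] be the LCS length of the first i values of sensor 1 and the first j values of sensor 2. dp[i][j] = dp[i-1][j-1]+1 when the i-th and j-th values match, else max(dp[i-1][j], dp[i][j-1]).
    ·  9  7 10  6 10  6 10
 ·  0  0  0  0  0  0  0  0
 8  0  0  0  0  0  0  0  0
 9  0  1  1  1  1  1  1  1
 8  0  1  1  1  1  1  1  1
 9  0  1  1  1  1  1  1  1
 7  0  1  2  2  2  2  2  2
 7  0  1  2  2  2  2  2  2
10  0  1  2  3  3  3  3  3
 6  0  1  2  3  4  4  4  4
10  0  1  2  3  4  5  5  5
10  0  1  2  3  4  5  5  6
dp[10][7] = 6. One LCS (by backtracking along matches): 9, 7, 10, 6, 10, 10.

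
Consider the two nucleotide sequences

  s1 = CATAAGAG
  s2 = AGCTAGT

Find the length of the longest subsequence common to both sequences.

4

Let dp[i][j] be the LCS length of the first i bases of s1 and the first j bases of s2. dp[i][j] = dp[i-1][j-1]+1 when the i-th and j-th bases match, else max(dp[i-1][j], dp[i][j-1]).
    ·  A  G  C  T  A  G  T
 ·  0  0  0  0  0  0  0  0
 C  0  0  0  1  1  1  1  1
 A  0  1  1  1  1  2  2  2
 T  0  1  1  1  2  2  2  3
 A  0  1  1  1  2  3  3  3
 A  0  1  1  1  2  3  3  3
 G  0  1  2  2  2  3  4  4
 A  0  1  2  2  2  3  4  4
 G  0  1  2  2  2  3  4  4
dp[8][7] = 4. One LCS (by backtracking along matches): CTAG.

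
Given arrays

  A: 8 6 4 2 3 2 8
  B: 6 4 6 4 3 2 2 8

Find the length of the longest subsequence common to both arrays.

Let dp[i][j] be the LCS length of the first i values of A and the first j values of B. dp[i][j] = dp[i-1][j-1]+1 when the i-th and j-th values match, else max(dp[i-1][j], dp[i][j-1]).
    ·  6  4  6  4  3  2  2  8
 ·  0  0  0  0  0  0  0  0  0
 8  0  0  0  0  0  0  0  0  1
 6  0  1  1  1  1  1  1  1  1
 4  0  1  2  2  2  2  2  2  2
 2  0  1  2  2  2  2  3  3  3
 3  0  1  2  2  2  3  3  3  3
 2  0  1  2  2  2  3  4  4  4
 8  0  1  2  2  2  3  4  4  5
dp[7][8] = 5. One LCS (by backtracking along matches): 6, 4, 2, 2, 8.

5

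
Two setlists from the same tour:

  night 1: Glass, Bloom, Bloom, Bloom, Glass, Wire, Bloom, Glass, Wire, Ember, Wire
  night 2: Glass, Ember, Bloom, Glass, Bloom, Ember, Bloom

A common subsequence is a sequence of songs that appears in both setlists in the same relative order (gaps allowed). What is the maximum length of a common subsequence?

5

One common subsequence of length 5: Glass [1,1] → Bloom [4,3] → Glass [5,4] → Bloom [7,5] → Ember [10,6], and the DP table's final entry dp[11][7] is also 5, so no common subsequence is longer.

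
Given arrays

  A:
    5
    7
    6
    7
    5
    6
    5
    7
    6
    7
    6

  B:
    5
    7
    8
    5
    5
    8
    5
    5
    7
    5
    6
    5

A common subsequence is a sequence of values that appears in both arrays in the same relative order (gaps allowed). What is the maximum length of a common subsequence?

Taking 5 at A[1]=B[1] → 7 at A[2]=B[2] → 7 at A[4]=B[9] → 5 at A[5]=B[10] → 6 at A[6]=B[11] → 5 at A[7]=B[12] gives a common subsequence of length 6. dp[11][12] = 6 confirms this is the maximum.

6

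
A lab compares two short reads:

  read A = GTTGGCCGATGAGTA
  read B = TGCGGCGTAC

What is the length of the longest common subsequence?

One common subsequence of length 8: T (read A #3, read B #1) → G (read A #5, read B #2) → C (read A #7, read B #3) → G (read A #8, read B #4) → G (read A #11, read B #5) → G (read A #13, read B #7) → T (read A #14, read B #8) → A (read A #15, read B #9). dp[15][10] = 8 confirms this is the maximum.

8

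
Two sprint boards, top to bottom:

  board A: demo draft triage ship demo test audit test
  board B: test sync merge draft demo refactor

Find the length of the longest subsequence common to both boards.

2

Taking draft at board A[2]=board B[4]; then demo at board A[5]=board B[5] gives a common subsequence of length 2, and the DP table's final entry dp[8][6] is also 2, so no common subsequence is longer.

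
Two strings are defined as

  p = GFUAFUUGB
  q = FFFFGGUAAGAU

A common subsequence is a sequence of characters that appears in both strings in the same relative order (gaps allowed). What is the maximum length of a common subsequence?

4

Let dp[i][j] be the LCS length of the first i characters of p and the first j characters of q. dp[i][j] = dp[i-1][j-1]+1 when the i-th and j-th characters match, else max(dp[i-1][j], dp[i][j-1]).
    ·  F  F  F  F  G  G  U  A  A  G  A  U
 ·  0  0  0  0  0  0  0  0  0  0  0  0  0
 G  0  0  0  0  0  1  1  1  1  1  1  1  1
 F  0  1  1  1  1  1  1  1  1  1  1  1  1
 U  0  1  1  1  1  1  1  2  2  2  2  2  2
 A  0  1  1  1  1  1  1  2  3  3  3  3  3
 F  0  1  2  2  2  2  2  2  3  3  3  3  3
 U  0  1  2  2  2  2  2  3  3  3  3  3  4
 U  0  1  2  2  2  2  2  3  3  3  3  3  4
 G  0  1  2  2  2  3  3  3  3  3  4  4  4
 B  0  1  2  2  2  3  3  3  3  3  4  4  4
dp[9][12] = 4. One LCS (by backtracking along matches): GUAU.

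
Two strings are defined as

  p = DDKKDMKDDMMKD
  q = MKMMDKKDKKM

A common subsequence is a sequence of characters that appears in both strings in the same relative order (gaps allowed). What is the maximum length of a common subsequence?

6

Let dp[i][j] be the LCS length of the first i characters of p and the first j characters of q. dp[i][j] = dp[i-1][j-1]+1 when the i-th and j-th characters match, else max(dp[i-1][j], dp[i][j-1]).
    ·  M  K  M  M  D  K  K  D  K  K  M
 ·  0  0  0  0  0  0  0  0  0  0  0  0
 D  0  0  0  0  0  1  1  1  1  1  1  1
 D  0  0  0  0  0  1  1  1  2  2  2  2
 K  0  0  1  1  1  1  2  2  2  3  3  3
 K  0  0  1  1  1  1  2  3  3  3  4  4
 D  0  0  1  1  1  2  2  3  4  4  4  4
 M  0  1  1  2  2  2  2  3  4  4  4  5
 K  0  1  2  2  2  2  3  3  4  5  5  5
 D  0  1  2  2  2  3  3  3  4  5  5  5
 D  0  1  2  2  2  3  3  3  4  5  5  5
 M  0  1  2  3  3  3  3  3  4  5  5  6
 M  0  1  2  3  4  4  4  4  4  5  5  6
 K  0  1  2  3  4  4  5  5  5  5  6  6
 D  0  1  2  3  4  5  5  5  6  6  6  6
dp[13][11] = 6. One LCS (by backtracking along matches): DKKDKM.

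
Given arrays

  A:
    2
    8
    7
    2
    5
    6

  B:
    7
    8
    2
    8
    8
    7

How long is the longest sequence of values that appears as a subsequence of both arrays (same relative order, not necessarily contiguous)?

Pick 2 [1,3]; then 8 [2,5]; then 7 [3,6]; all 3 values appear in both, in order. Since dp[6][6] = 3, nothing longer is possible.

3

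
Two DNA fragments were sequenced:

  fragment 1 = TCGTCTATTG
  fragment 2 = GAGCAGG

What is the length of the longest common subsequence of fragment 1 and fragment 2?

4

Let dp[i][j] be the LCS length of the first i bases of fragment 1 and the first j bases of fragment 2. dp[i][j] = dp[i-1][j-1]+1 when the i-th and j-th bases match, else max(dp[i-1][j], dp[i][j-1]).
    ·  G  A  G  C  A  G  G
 ·  0  0  0  0  0  0  0  0
 T  0  0  0  0  0  0  0  0
 C  0  0  0  0  1  1  1  1
 G  0  1  1  1  1  1  2  2
 T  0  1  1  1  1  1  2  2
 C  0  1  1  1  2  2  2  2
 T  0  1  1  1  2  2  2  2
 A  0  1  2  2  2  3  3  3
 T  0  1  2  2  2  3  3  3
 T  0  1  2  2  2  3  3  3
 G  0  1  2  3  3  3  4  4
dp[10][7] = 4. One LCS (by backtracking along matches): GCAG.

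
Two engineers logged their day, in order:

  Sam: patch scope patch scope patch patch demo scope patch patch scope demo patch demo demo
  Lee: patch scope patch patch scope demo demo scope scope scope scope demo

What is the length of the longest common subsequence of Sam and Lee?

One common subsequence of length 8: patch (Sam #1, Lee #1), then scope (Sam #2, Lee #2), then patch (Sam #3, Lee #4), then scope (Sam #4, Lee #5), then demo (Sam #7, Lee #7), then scope (Sam #8, Lee #10), then scope (Sam #11, Lee #11), then demo (Sam #15, Lee #12). The LCS DP gives dp[15][12] = 8, so this is optimal.

8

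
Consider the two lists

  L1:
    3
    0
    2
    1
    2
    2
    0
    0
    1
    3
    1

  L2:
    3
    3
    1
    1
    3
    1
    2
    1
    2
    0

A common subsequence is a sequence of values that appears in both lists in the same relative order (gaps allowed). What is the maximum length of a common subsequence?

Let dp[i][j] be the LCS length of the first i values of L1 and the first j values of L2. dp[i][j] = dp[i-1][j-1]+1 when the i-th and j-th values match, else max(dp[i-1][j], dp[i][j-1]).
    ·  3  3  1  1  3  1  2  1  2  0
 ·  0  0  0  0  0  0  0  0  0  0  0
 3  0  1  1  1  1  1  1  1  1  1  1
 0  0  1  1  1  1  1  1  1  1  1  2
 2  0  1  1  1  1  1  1  2  2  2  2
 1  0  1  1  2  2  2  2  2  3  3  3
 2  0  1  1  2  2  2  2  3  3  4  4
 2  0  1  1  2  2  2  2  3  3  4  4
 0  0  1  1  2  2  2  2  3  3  4  5
 0  0  1  1  2  2  2  2  3  3  4  5
 1  0  1  1  2  3  3  3  3  4  4  5
 3  0  1  2  2  3  4  4  4  4  4  5
 1  0  1  2  3  3  4  5  5  5  5  5
dp[11][10] = 5. One LCS (by backtracking along matches): 3, 2, 1, 2, 0.

5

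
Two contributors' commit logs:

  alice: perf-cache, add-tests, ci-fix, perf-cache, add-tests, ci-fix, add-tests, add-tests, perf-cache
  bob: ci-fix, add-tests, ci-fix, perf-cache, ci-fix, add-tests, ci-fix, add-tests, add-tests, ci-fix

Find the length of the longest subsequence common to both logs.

One common subsequence of length 7: add-tests [2,2], ci-fix [3,3], perf-cache [4,4], add-tests [5,6], ci-fix [6,7], add-tests [7,8], add-tests [8,9]. dp[9][10] = 7 confirms this is the maximum.

7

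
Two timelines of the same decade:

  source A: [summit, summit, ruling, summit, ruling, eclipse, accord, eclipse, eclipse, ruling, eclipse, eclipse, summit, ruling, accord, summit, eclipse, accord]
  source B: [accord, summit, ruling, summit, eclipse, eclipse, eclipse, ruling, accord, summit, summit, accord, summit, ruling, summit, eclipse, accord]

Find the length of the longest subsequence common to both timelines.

Pick summit at source A[2]=source B[2] → ruling at source A[3]=source B[3] → summit at source A[4]=source B[4] → eclipse at source A[6]=source B[5] → eclipse at source A[8]=source B[6] → eclipse at source A[9]=source B[7] → ruling at source A[10]=source B[8] → summit at source A[13]=source B[13] → ruling at source A[14]=source B[14] → summit at source A[16]=source B[15] → eclipse at source A[17]=source B[16] → accord at source A[18]=source B[17]; all 12 events appear in both, in order. Since dp[18][17] = 12, nothing longer is possible.

12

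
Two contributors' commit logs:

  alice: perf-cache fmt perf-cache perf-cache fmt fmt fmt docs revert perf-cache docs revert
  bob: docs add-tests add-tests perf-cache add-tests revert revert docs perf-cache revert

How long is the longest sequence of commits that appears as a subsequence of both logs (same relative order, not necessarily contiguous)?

Taking perf-cache (alice #1, bob #4), then docs (alice #8, bob #8), then perf-cache (alice #10, bob #9), then revert (alice #12, bob #10) gives a common subsequence of length 4, and the DP table's final entry dp[12][10] is also 4, so no common subsequence is longer.

4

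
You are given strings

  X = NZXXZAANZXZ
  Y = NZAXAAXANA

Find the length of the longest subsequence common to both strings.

6

One common subsequence of length 6: N [1,1] → Z [2,2] → X [3,4] → X [4,7] → A [6,8] → A [7,10]. Since dp[11][10] = 6, nothing longer is possible.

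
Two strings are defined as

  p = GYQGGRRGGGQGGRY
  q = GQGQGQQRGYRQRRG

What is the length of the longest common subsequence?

Pick G (p #1, q #1); then Q (p #3, q #2); then G (p #4, q #3); then G (p #5, q #5); then R (p #6, q #8); then R (p #7, q #11); then Q (p #11, q #12); then G (p #13, q #15); all 8 characters appear in both, in order. Since dp[15][15] = 8, nothing longer is possible.

8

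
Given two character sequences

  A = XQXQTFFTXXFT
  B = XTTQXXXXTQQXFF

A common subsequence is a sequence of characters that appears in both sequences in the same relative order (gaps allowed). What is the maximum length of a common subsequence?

6

Pick X (A #1, B #1) → Q (A #2, B #4) → X (A #3, B #8) → Q (A #4, B #11) → F (A #7, B #13) → F (A #11, B #14); all 6 characters appear in both, in order. Since dp[12][14] = 6, nothing longer is possible.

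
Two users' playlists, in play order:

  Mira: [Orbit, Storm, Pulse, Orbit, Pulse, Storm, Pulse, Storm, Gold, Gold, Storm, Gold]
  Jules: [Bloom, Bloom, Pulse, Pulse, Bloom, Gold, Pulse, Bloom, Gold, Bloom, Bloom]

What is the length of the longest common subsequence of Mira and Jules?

4

One common subsequence of length 4: Pulse [3,3], then Pulse [5,4], then Pulse [7,7], then Gold [9,9], and the DP table's final entry dp[12][11] is also 4, so no common subsequence is longer.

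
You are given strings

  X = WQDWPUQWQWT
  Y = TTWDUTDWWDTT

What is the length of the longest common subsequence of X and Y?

6

Let dp[i][j] be the LCS length of the first i characters of X and the first j characters of Y. dp[i][j] = dp[i-1][j-1]+1 when the i-th and j-th characters match, else max(dp[i-1][j], dp[i][j-1]).
    ·  T  T  W  D  U  T  D  W  W  D  T  T
 ·  0  0  0  0  0  0  0  0  0  0  0  0  0
 W  0  0  0  1  1  1  1  1  1  1  1  1  1
 Q  0  0  0  1  1  1  1  1  1  1  1  1  1
 D  0  0  0  1  2  2  2  2  2  2  2  2  2
 W  0  0  0  1  2  2  2  2  3  3  3  3  3
 P  0  0  0  1  2  2  2  2  3  3  3  3  3
 U  0  0  0  1  2  3  3  3  3  3  3  3  3
 Q  0  0  0  1  2  3  3  3  3  3  3  3  3
 W  0  0  0  1  2  3  3  3  4  4  4  4  4
 Q  0  0  0  1  2  3  3  3  4  4  4  4  4
 W  0  0  0  1  2  3  3  3  4  5  5  5  5
 T  0  1  1  1  2  3  4  4  4  5  5  6  6
dp[11][12] = 6. One LCS (by backtracking along matches): WDUWWT.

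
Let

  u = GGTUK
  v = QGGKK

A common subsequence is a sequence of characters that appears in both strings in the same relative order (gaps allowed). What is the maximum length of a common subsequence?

Match G at u[1]=v[2], G at u[2]=v[3], K at u[5]=v[5] — 3 characters in the same relative order in both. dp[5][5] = 3 confirms this is the maximum.

3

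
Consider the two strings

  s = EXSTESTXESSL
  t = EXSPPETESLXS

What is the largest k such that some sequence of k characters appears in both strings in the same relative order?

8

Let dp[i][j] be the LCS length of the first i characters of s and the first j characters of t. dp[i][j] = dp[i-1][j-1]+1 when the i-th and j-th characters match, else max(dp[i-1][j], dp[i][j-1]).
    ·  E  X  S  P  P  E  T  E  S  L  X  S
 ·  0  0  0  0  0  0  0  0  0  0  0  0  0
 E  0  1  1  1  1  1  1  1  1  1  1  1  1
 X  0  1  2  2  2  2  2  2  2  2  2  2  2
 S  0  1  2  3  3  3  3  3  3  3  3  3  3
 T  0  1  2  3  3  3  3  4  4  4  4  4  4
 E  0  1  2  3  3  3  4  4  5  5  5  5  5
 S  0  1  2  3  3  3  4  4  5  6  6  6  6
 T  0  1  2  3  3  3  4  5  5  6  6  6  6
 X  0  1  2  3  3  3  4  5  5  6  6  7  7
 E  0  1  2  3  3  3  4  5  6  6  6  7  7
 S  0  1  2  3  3  3  4  5  6  7  7  7  8
 S  0  1  2  3  3  3  4  5  6  7  7  7  8
 L  0  1  2  3  3  3  4  5  6  7  8  8  8
dp[12][12] = 8. One LCS (by backtracking along matches): EXSTESXS.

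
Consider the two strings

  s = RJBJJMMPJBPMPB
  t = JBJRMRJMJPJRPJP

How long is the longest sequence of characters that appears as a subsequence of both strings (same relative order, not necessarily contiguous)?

Taking J (s #2, t #1) → B (s #3, t #2) → J (s #4, t #3) → J (s #5, t #7) → M (s #6, t #8) → P (s #8, t #10) → J (s #9, t #11) → P (s #11, t #13) → P (s #13, t #15) gives a common subsequence of length 9. Since dp[14][15] = 9, nothing longer is possible.

9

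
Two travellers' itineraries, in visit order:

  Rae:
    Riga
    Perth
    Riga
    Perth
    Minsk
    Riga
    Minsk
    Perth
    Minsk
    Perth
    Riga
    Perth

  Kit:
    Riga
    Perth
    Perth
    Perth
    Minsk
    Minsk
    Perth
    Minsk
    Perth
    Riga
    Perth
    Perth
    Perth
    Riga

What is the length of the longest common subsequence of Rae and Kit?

Match Riga [1,1], then Perth [2,3], then Perth [4,4], then Minsk [5,5], then Minsk [7,6], then Perth [8,7], then Minsk [9,8], then Perth [10,9], then Riga [11,10], then Perth [12,13] — 10 stops in the same relative order in both. dp[12][14] = 10 confirms this is the maximum.

10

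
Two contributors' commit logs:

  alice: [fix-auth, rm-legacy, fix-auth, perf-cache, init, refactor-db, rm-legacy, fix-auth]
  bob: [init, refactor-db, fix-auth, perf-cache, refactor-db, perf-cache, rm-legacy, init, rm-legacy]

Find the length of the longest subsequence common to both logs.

One common subsequence of length 4: fix-auth at alice[1]=bob[3], rm-legacy at alice[2]=bob[7], init at alice[5]=bob[8], rm-legacy at alice[7]=bob[9], and the DP table's final entry dp[8][9] is also 4, so no common subsequence is longer.

4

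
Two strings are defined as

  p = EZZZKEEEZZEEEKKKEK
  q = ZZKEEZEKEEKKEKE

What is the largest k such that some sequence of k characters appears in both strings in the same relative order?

Match Z at p[3]=q[1], Z at p[4]=q[2], K at p[5]=q[3], E at p[7]=q[4], E at p[8]=q[5], Z at p[10]=q[6], E at p[11]=q[7], E at p[12]=q[9], E at p[13]=q[10], K at p[14]=q[11], K at p[15]=q[12], K at p[16]=q[14], E at p[17]=q[15] — 13 characters in the same relative order in both. dp[18][15] = 13 confirms this is the maximum.

13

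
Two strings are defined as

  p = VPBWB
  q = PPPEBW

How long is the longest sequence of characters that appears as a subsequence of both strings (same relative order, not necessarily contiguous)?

Let dp[i][j] be the LCS length of the first i characters of p and the first j characters of q. dp[i][j] = dp[i-1][j-1]+1 when the i-th and j-th characters match, else max(dp[i-1][j], dp[i][j-1]).
    ·  P  P  P  E  B  W
 ·  0  0  0  0  0  0  0
 V  0  0  0  0  0  0  0
 P  0  1  1  1  1  1  1
 B  0  1  1  1  1  2  2
 W  0  1  1  1  1  2  3
 B  0  1  1  1  1  2  3
dp[5][6] = 3. One LCS (by backtracking along matches): PBW.

3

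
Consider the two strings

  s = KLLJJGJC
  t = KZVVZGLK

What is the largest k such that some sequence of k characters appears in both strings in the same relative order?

2

Match K (s #1, t #1), then L (s #2, t #7) — 2 characters in the same relative order in both. Since dp[8][8] = 2, nothing longer is possible.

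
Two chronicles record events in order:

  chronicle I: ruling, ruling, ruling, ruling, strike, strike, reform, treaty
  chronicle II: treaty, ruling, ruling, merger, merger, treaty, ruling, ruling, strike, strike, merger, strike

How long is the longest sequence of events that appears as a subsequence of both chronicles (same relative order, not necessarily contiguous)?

6

Pick ruling (chronicle I #1, chronicle II #2) → ruling (chronicle I #2, chronicle II #3) → ruling (chronicle I #3, chronicle II #7) → ruling (chronicle I #4, chronicle II #8) → strike (chronicle I #5, chronicle II #10) → strike (chronicle I #6, chronicle II #12); all 6 events appear in both, in order. dp[8][12] = 6 confirms this is the maximum.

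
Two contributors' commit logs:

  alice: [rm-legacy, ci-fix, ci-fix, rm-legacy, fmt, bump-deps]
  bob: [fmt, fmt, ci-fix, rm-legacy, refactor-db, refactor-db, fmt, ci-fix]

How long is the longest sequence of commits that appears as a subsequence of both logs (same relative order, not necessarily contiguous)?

Taking ci-fix at alice[3]=bob[3]; then rm-legacy at alice[4]=bob[4]; then fmt at alice[5]=bob[7] gives a common subsequence of length 3. dp[6][8] = 3 confirms this is the maximum.

3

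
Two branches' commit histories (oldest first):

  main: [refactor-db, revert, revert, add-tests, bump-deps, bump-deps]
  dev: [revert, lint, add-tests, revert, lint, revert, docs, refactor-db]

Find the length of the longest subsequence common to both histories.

Match revert at main[2]=dev[4], revert at main[3]=dev[6] — 2 commits in the same relative order in both. Since dp[6][8] = 2, nothing longer is possible.

2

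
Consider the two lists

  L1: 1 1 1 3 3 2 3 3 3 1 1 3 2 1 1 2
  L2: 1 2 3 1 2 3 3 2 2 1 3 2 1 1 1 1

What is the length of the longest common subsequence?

10

Match 1 [1,1]; then 1 [2,4]; then 3 [4,6]; then 3 [5,7]; then 2 [6,9]; then 3 [7,11]; then 1 [10,13]; then 1 [11,14]; then 1 [14,15]; then 1 [15,16] — 10 values in the same relative order in both. Since dp[16][16] = 10, nothing longer is possible.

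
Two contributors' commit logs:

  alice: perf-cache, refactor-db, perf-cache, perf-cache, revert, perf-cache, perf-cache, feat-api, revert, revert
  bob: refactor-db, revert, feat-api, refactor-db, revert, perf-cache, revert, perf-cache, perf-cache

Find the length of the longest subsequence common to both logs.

Taking refactor-db [2,4], perf-cache [4,6], revert [5,7], perf-cache [6,8], perf-cache [7,9] gives a common subsequence of length 5. dp[10][9] = 5 confirms this is the maximum.

5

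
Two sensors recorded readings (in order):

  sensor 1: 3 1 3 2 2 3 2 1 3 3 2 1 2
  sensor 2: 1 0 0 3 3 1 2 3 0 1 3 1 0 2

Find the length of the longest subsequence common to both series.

8

One common subsequence of length 8: 3 (sensor 1 #1, sensor 2 #5); then 1 (sensor 1 #2, sensor 2 #6); then 2 (sensor 1 #5, sensor 2 #7); then 3 (sensor 1 #6, sensor 2 #8); then 1 (sensor 1 #8, sensor 2 #10); then 3 (sensor 1 #10, sensor 2 #11); then 1 (sensor 1 #12, sensor 2 #12); then 2 (sensor 1 #13, sensor 2 #14). dp[13][14] = 8 confirms this is the maximum.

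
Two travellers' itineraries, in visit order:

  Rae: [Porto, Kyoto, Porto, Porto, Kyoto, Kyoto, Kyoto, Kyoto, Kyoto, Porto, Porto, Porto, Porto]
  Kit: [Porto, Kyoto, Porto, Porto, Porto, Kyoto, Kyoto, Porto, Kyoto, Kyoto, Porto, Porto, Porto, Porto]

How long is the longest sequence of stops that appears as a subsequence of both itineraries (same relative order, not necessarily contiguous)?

12

Match Porto (Rae #1, Kit #1); then Kyoto (Rae #2, Kit #2); then Porto (Rae #3, Kit #4); then Porto (Rae #4, Kit #5); then Kyoto (Rae #5, Kit #6); then Kyoto (Rae #6, Kit #7); then Kyoto (Rae #8, Kit #9); then Kyoto (Rae #9, Kit #10); then Porto (Rae #10, Kit #11); then Porto (Rae #11, Kit #12); then Porto (Rae #12, Kit #13); then Porto (Rae #13, Kit #14) — 12 stops in the same relative order in both. dp[13][14] = 12 confirms this is the maximum.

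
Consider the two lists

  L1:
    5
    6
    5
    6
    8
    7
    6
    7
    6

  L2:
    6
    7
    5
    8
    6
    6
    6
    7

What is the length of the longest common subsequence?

5

Let dp[i][j] be the LCS length of the first i values of L1 and the first j values of L2. dp[i][j] = dp[i-1][j-1]+1 when the i-th and j-th values match, else max(dp[i-1][j], dp[i][j-1]).
    ·  6  7  5  8  6  6  6  7
 ·  0  0  0  0  0  0  0  0  0
 5  0  0  0  1  1  1  1  1  1
 6  0  1  1  1  1  2  2  2  2
 5  0  1  1  2  2  2  2  2  2
 6  0  1  1  2  2  3  3  3  3
 8  0  1  1  2  3  3  3  3  3
 7  0  1  2  2  3  3  3  3  4
 6  0  1  2  2  3  4  4  4  4
 7  0  1  2  2  3  4  4  4  5
 6  0  1  2  2  3  4  5  5  5
dp[9][8] = 5. One LCS (by backtracking along matches): 5, 6, 6, 6, 7.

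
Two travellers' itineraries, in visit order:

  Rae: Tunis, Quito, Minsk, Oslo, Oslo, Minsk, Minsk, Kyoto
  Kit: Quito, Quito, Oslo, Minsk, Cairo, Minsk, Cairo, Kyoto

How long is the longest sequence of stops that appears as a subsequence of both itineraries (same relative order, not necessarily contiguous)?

5

One common subsequence of length 5: Quito [2,2], Oslo [5,3], Minsk [6,4], Minsk [7,6], Kyoto [8,8]. dp[8][8] = 5 confirms this is the maximum.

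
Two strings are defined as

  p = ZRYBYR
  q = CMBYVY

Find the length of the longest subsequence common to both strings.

Let dp[i][j] be the LCS length of the first i characters of p and the first j characters of q. dp[i][j] = dp[i-1][j-1]+1 when the i-th and j-th characters match, else max(dp[i-1][j], dp[i][j-1]).
    ·  C  M  B  Y  V  Y
 ·  0  0  0  0  0  0  0
 Z  0  0  0  0  0  0  0
 R  0  0  0  0  0  0  0
 Y  0  0  0  0  1  1  1
 B  0  0  0  1  1  1  1
 Y  0  0  0  1  2  2  2
 R  0  0  0  1  2  2  2
dp[6][6] = 2. One LCS (by backtracking along matches): YY.

2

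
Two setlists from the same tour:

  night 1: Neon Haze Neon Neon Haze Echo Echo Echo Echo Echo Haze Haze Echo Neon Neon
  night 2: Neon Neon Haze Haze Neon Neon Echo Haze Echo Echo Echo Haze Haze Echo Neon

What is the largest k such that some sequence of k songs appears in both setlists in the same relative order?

12

Match Neon [1,2], then Haze [2,4], then Neon [3,5], then Neon [4,6], then Haze [5,8], then Echo [8,9], then Echo [9,10], then Echo [10,11], then Haze [11,12], then Haze [12,13], then Echo [13,14], then Neon [15,15] — 12 songs in the same relative order in both, and the DP table's final entry dp[15][15] is also 12, so no common subsequence is longer.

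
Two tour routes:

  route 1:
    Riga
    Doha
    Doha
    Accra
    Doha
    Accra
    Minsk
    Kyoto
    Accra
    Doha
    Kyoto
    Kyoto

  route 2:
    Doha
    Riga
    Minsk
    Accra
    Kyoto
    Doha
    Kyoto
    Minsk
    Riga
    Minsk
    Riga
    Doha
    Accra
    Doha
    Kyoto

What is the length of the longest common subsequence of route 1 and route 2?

7

One common subsequence of length 7: Riga at route 1[1]=route 2[2], Accra at route 1[4]=route 2[4], Doha at route 1[5]=route 2[6], Minsk at route 1[7]=route 2[10], Accra at route 1[9]=route 2[13], Doha at route 1[10]=route 2[14], Kyoto at route 1[12]=route 2[15]. Since dp[12][15] = 7, nothing longer is possible.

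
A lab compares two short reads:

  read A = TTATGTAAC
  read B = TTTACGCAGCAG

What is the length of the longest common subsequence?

6

Let dp[i][j] be the LCS length of the first i bases of read A and the first j bases of read B. dp[i][j] = dp[i-1][j-1]+1 when the i-th and j-th bases match, else max(dp[i-1][j], dp[i][j-1]).
    ·  T  T  T  A  C  G  C  A  G  C  A  G
 ·  0  0  0  0  0  0  0  0  0  0  0  0  0
 T  0  1  1  1  1  1  1  1  1  1  1  1  1
 T  0  1  2  2  2  2  2  2  2  2  2  2  2
 A  0  1  2  2  3  3  3  3  3  3  3  3  3
 T  0  1  2  3  3  3  3  3  3  3  3  3  3
 G  0  1  2  3  3  3  4  4  4  4  4  4  4
 T  0  1  2  3  3  3  4  4  4  4  4  4  4
 A  0  1  2  3  4  4  4  4  5  5  5  5  5
 A  0  1  2  3  4  4  4  4  5  5  5  6  6
 C  0  1  2  3  4  5  5  5  5  5  6  6  6
dp[9][12] = 6. One LCS (by backtracking along matches): TTAGAA.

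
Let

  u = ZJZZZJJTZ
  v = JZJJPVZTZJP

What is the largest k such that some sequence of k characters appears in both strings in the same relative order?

One common subsequence of length 6: J at u[2]=v[1], Z at u[5]=v[2], J at u[6]=v[3], J at u[7]=v[4], T at u[8]=v[8], Z at u[9]=v[9]. The LCS DP gives dp[9][11] = 6, so this is optimal.

6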